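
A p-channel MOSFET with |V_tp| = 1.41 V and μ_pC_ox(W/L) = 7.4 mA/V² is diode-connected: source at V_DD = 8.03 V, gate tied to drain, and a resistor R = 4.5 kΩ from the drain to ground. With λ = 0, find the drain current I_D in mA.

I_D = 1.34 mA

With gate tied to drain, V_SG = V_SD ≥ V_SG − |V_tp|, so the device is in saturation.
KCL at the drain: ½ k_p (V_SG − |V_tp|)² = (V_DD − V_SG)/R.
Let x = V_SG − 1.41. Then 16.7 x² + x − 6.62 = 0, giving x = 0.601 V (positive root), so V_SG = 2.01 V.
I_D = (V_DD − V_SG)/R = (8.03 − 2.01) / 4.5 = 1.34 mA.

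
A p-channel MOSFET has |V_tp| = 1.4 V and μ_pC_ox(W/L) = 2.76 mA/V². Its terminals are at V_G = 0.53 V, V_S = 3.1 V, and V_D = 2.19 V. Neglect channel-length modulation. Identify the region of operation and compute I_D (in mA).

V_SG = V_S − V_G = 3.1 − 0.53 = 2.57 V; V_SD = V_S − V_D = 3.1 − 2.19 = 0.91 V.
V_ov = V_SG − |V_tp| = 2.57 − 1.4 = 1.17 V.
Since V_SD = 0.91 V < V_ov = 1.17 V, the device is in the triode region.
I_D = k_p [V_ov · V_SD − ½ V_SD²] = 2.76 × [1.17 × 0.91 − 0.5 × 0.91²] = 1.8 mA.

Triode; I_D = 1.80 mA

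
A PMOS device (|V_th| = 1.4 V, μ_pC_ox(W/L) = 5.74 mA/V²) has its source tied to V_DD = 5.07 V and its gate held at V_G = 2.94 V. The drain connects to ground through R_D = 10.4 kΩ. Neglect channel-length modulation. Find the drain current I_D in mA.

V_SG = V_DD − V_G = 5.07 − 2.94 = 2.13 V, so V_ov = 2.13 − 1.4 = 0.73 V.
Assume saturation: I_D = ½ k_p V_ov² = 0.5 × 5.74 × 0.73² = 1.53 mA, giving V_SD = V_DD − I_D R_D = 5.07 − 1.53 × 10.4 = -10.8 V.
But -10.8 V < V_ov = 0.73 V, so the device is actually in triode.
In triode I_D = k_p[V_ov V_SD − ½ V_SD²] and I_D = (V_DD − V_SD)/R_D. Equating: 29.8 V_SD² − 44.58 V_SD + 5.07 = 0, giving V_SD = 0.124 V (the root below V_ov).
I_D = (5.07 − 0.124) / 10.4 = 0.476 mA.

I_D = 0.476 mA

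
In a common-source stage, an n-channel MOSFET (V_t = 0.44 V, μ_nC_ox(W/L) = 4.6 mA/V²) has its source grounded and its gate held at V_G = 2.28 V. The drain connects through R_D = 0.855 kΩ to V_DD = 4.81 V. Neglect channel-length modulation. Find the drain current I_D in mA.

V_GS = V_G = 2.28 V, so V_ov = 2.28 − 0.44 = 1.84 V.
Assume saturation: I_D = ½ k_n V_ov² = 0.5 × 4.6 × 1.84² = 7.79 mA, giving V_DS = V_DD − I_D R_D = 4.81 − 7.79 × 0.855 = -1.85 V.
But -1.85 V < V_ov = 1.84 V, so the device is actually in triode.
In triode I_D = k_n[V_ov V_DS − ½ V_DS²] and I_D = (V_DD − V_DS)/R_D. Equating: 1.97 V_DS² − 8.237 V_DS + 4.81 = 0, giving V_DS = 0.701 V (the root below V_ov).
I_D = (4.81 − 0.701) / 0.855 = 4.81 mA.

I_D = 4.81 mA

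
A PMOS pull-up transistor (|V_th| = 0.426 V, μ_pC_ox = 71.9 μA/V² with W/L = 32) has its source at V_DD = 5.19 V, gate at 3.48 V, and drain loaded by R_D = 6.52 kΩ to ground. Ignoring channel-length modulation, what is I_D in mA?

V_SG = V_DD − V_G = 5.19 − 3.48 = 1.71 V, so V_ov = 1.71 − 0.426 = 1.28 V.
k_p = μ_pC_ox · (W/L) = 2.301 mA/V².
Assume saturation: I_D = ½ k_p V_ov² = 0.5 × 2.301 × 1.28² = 1.9 mA, giving V_SD = V_DD − I_D R_D = 5.19 − 1.9 × 6.52 = -7.18 V.
But -7.18 V < V_ov = 1.28 V, so the device is actually in triode.
In triode I_D = k_p[V_ov V_SD − ½ V_SD²] and I_D = (V_DD − V_SD)/R_D. Equating: 7.5 V_SD² − 20.26 V_SD + 5.19 = 0, giving V_SD = 0.287 V (the root below V_ov).
I_D = (5.19 − 0.287) / 6.52 = 0.752 mA.

I_D = 0.752 mA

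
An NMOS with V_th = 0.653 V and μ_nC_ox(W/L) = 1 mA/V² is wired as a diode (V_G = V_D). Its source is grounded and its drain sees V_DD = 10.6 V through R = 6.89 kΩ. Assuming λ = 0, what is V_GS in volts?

With gate tied to drain, V_GS = V_DS ≥ V_GS − V_th, so the device is in saturation.
KCL at the drain: ½ k_n (V_GS − V_th)² = (V_DD − V_GS)/R.
Let x = V_GS − 0.653. Then 3.44 x² + x − 9.947 = 0, giving x = 1.56 V (positive root), so V_GS = 2.21 V.
I_D = (V_DD − V_GS)/R = (10.6 − 2.21) / 6.89 = 1.22 mA.

V_GS = 2.21 V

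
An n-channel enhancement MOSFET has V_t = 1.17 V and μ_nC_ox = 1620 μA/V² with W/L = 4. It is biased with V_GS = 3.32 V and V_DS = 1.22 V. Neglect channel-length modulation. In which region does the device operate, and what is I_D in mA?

Triode; I_D = 12.2 mA

k_n = μ_nC_ox · (W/L) = 6.48 mA/V².
V_ov = V_GS − V_t = 3.32 − 1.17 = 2.15 V.
Since V_DS = 1.22 V < V_ov = 2.15 V, the device is in the triode region.
I_D = k_n [V_ov · V_DS − ½ V_DS²] = 6.48 × [2.15 × 1.22 − 0.5 × 1.22²] = 12.2 mA.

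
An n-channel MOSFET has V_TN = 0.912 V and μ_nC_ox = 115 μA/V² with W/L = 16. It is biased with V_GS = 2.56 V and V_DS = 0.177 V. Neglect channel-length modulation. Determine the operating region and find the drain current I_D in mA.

k_n = μ_nC_ox · (W/L) = 1.84 mA/V².
V_ov = V_GS − V_TN = 2.56 − 0.912 = 1.65 V.
Since V_DS = 0.177 V < V_ov = 1.65 V, the device is in the triode region.
I_D = k_n [V_ov · V_DS − ½ V_DS²] = 1.84 × [1.65 × 0.177 − 0.5 × 0.177²] = 0.508 mA.

Triode; I_D = 0.508 mA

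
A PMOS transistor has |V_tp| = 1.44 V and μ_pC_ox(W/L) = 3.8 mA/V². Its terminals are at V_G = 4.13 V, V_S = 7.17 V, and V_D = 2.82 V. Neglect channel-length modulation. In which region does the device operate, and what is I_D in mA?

V_SG = V_S − V_G = 7.17 − 4.13 = 3.04 V; V_SD = V_S − V_D = 7.17 − 2.82 = 4.35 V.
V_ov = V_SG − |V_tp| = 3.04 − 1.44 = 1.6 V.
Since V_SD = 4.35 V ≥ V_ov = 1.6 V, the device is in saturation.
I_D = ½ k_p V_ov² = 0.5 × 3.8 × 1.6² = 4.86 mA.

Saturation; I_D = 4.86 mA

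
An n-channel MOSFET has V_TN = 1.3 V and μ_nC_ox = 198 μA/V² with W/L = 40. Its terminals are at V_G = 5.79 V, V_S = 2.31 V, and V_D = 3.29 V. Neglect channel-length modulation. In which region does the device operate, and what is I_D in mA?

V_GS = V_G − V_S = 5.79 − 2.31 = 3.48 V; V_DS = V_D − V_S = 3.29 − 2.31 = 0.98 V.
k_n = μ_nC_ox · (W/L) = 7.92 mA/V².
V_ov = V_GS − V_TN = 3.48 − 1.3 = 2.18 V.
Since V_DS = 0.98 V < V_ov = 2.18 V, the device is in the triode region.
I_D = k_n [V_ov · V_DS − ½ V_DS²] = 7.92 × [2.18 × 0.98 − 0.5 × 0.98²] = 13.1 mA.

Triode; I_D = 13.1 mA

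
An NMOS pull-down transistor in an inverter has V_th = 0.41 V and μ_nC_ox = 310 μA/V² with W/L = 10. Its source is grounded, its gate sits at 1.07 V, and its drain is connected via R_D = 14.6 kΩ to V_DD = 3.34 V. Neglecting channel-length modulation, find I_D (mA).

I_D = 0.221 mA

V_GS = V_G = 1.07 V, so V_ov = 1.07 − 0.41 = 0.66 V.
k_n = μ_nC_ox · (W/L) = 3.1 mA/V².
Assume saturation: I_D = ½ k_n V_ov² = 0.5 × 3.1 × 0.66² = 0.675 mA, giving V_DS = V_DD − I_D R_D = 3.34 − 0.675 × 14.6 = -6.52 V.
But -6.52 V < V_ov = 0.66 V, so the device is actually in triode.
In triode I_D = k_n[V_ov V_DS − ½ V_DS²] and I_D = (V_DD − V_DS)/R_D. Equating: 22.6 V_DS² − 30.87 V_DS + 3.34 = 0, giving V_DS = 0.118 V (the root below V_ov).
I_D = (3.34 − 0.118) / 14.6 = 0.221 mA.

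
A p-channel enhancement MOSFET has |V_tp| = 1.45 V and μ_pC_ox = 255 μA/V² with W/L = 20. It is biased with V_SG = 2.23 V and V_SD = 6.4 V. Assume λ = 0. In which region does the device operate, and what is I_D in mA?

Saturation; I_D = 1.55 mA

k_p = μ_pC_ox · (W/L) = 5.1 mA/V².
V_ov = V_SG − |V_tp| = 2.23 − 1.45 = 0.78 V.
Since V_SD = 6.4 V ≥ V_ov = 0.78 V, the device is in saturation.
I_D = ½ k_p V_ov² = 0.5 × 5.1 × 0.78² = 1.55 mA.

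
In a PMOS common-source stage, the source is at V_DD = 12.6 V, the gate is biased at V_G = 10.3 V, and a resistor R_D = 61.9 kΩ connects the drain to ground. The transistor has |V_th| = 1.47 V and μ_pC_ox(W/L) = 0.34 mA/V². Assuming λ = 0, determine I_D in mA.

I_D = 0.117 mA

V_SG = V_DD − V_G = 12.6 − 10.3 = 2.3 V, so V_ov = 2.3 − 1.47 = 0.83 V.
Assume saturation: I_D = ½ k_p V_ov² = 0.5 × 0.34 × 0.83² = 0.117 mA, giving V_SD = V_DD − I_D R_D = 12.6 − 0.117 × 61.9 = 5.35 V.
V_SD = 5.35 V ≥ V_ov = 0.83 V, confirming saturation.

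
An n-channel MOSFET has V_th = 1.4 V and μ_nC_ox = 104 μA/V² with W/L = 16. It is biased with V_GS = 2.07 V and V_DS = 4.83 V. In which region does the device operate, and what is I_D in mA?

Saturation; I_D = 0.373 mA

k_n = μ_nC_ox · (W/L) = 1.664 mA/V².
V_ov = V_GS − V_th = 2.07 − 1.4 = 0.67 V.
Since V_DS = 4.83 V ≥ V_ov = 0.67 V, the device is in saturation.
I_D = ½ k_n V_ov² = 0.5 × 1.664 × 0.67² = 0.373 mA.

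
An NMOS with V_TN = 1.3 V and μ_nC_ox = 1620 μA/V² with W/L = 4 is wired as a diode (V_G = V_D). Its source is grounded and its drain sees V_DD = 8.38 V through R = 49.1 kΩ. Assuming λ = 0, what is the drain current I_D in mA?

I_D = 0.140 mA

With gate tied to drain, V_GS = V_DS ≥ V_GS − V_TN, so the device is in saturation.
k_n = μ_nC_ox · (W/L) = 6.48 mA/V².
KCL at the drain: ½ k_n (V_GS − V_TN)² = (V_DD − V_GS)/R.
Let x = V_GS − 1.3. Then 159 x² + x − 7.08 = 0, giving x = 0.208 V (positive root), so V_GS = 1.51 V.
I_D = (V_DD − V_GS)/R = (8.38 − 1.51) / 49.1 = 0.14 mA.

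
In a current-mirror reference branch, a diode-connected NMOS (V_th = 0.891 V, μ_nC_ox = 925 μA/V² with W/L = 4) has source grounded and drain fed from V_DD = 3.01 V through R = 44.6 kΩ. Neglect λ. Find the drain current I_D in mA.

I_D = 0.0441 mA

With gate tied to drain, V_GS = V_DS ≥ V_GS − V_th, so the device is in saturation.
k_n = μ_nC_ox · (W/L) = 3.7 mA/V².
KCL at the drain: ½ k_n (V_GS − V_th)² = (V_DD − V_GS)/R.
Let x = V_GS − 0.891. Then 82.5 x² + x − 2.119 = 0, giving x = 0.154 V (positive root), so V_GS = 1.05 V.
I_D = (V_DD − V_GS)/R = (3.01 − 1.05) / 44.6 = 0.0441 mA.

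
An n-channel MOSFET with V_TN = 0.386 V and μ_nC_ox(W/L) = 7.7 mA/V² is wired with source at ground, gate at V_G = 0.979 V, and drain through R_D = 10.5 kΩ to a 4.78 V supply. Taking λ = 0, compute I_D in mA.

V_GS = V_G = 0.979 V, so V_ov = 0.979 − 0.386 = 0.593 V.
Assume saturation: I_D = ½ k_n V_ov² = 0.5 × 7.7 × 0.593² = 1.35 mA, giving V_DS = V_DD − I_D R_D = 4.78 − 1.35 × 10.5 = -9.44 V.
But -9.44 V < V_ov = 0.593 V, so the device is actually in triode.
In triode I_D = k_n[V_ov V_DS − ½ V_DS²] and I_D = (V_DD − V_DS)/R_D. Equating: 40.4 V_DS² − 48.94 V_DS + 4.78 = 0, giving V_DS = 0.107 V (the root below V_ov).
I_D = (4.78 − 0.107) / 10.5 = 0.445 mA.

I_D = 0.445 mA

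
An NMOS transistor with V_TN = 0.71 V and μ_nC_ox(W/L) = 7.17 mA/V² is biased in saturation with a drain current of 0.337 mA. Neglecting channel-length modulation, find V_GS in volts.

V_GS = 1.02 V

In saturation I_D = ½ k_n (V_GS − V_TN)², so V_GS − V_TN = √(2 I_D / k_n) = √(2 × 0.337 / 7.17) = 0.307 V.
V_GS = 0.71 + 0.307 = 1.02 V.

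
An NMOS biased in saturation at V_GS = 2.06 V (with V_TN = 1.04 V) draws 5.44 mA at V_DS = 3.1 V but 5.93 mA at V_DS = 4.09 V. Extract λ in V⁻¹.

λ = 0.127 V⁻¹

With V_GS fixed, I_D ∝ (1 + λ V_DS) in saturation, so I_D2/I_D1 = (1 + λ V_DS2)/(1 + λ V_DS1).
5.93/5.44 = 1.09 = (1 + 4.09 λ)/(1 + 3.1 λ).
Solving: λ (I_D1 V_DS2 − I_D2 V_DS1) = I_D2 − I_D1, so λ = (5.93 − 5.44) / (5.44 × 4.09 − 5.93 × 3.1) = 0.49 / 3.87 = 0.127 V⁻¹.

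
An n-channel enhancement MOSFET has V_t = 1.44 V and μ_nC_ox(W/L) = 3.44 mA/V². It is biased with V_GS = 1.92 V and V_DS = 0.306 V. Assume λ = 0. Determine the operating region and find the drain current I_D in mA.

Triode; I_D = 0.344 mA

V_ov = V_GS − V_t = 1.92 − 1.44 = 0.48 V.
Since V_DS = 0.306 V < V_ov = 0.48 V, the device is in the triode region.
I_D = k_n [V_ov · V_DS − ½ V_DS²] = 3.44 × [0.48 × 0.306 − 0.5 × 0.306²] = 0.344 mA.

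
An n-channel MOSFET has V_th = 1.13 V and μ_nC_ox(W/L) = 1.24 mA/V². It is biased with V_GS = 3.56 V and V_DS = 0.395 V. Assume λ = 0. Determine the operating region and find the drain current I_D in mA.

Triode; I_D = 1.09 mA

V_ov = V_GS − V_th = 3.56 − 1.13 = 2.43 V.
Since V_DS = 0.395 V < V_ov = 2.43 V, the device is in the triode region.
I_D = k_n [V_ov · V_DS − ½ V_DS²] = 1.24 × [2.43 × 0.395 − 0.5 × 0.395²] = 1.09 mA.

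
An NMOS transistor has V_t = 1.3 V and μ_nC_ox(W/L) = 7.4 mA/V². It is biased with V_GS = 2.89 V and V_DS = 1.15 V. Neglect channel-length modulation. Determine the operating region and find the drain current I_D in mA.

Triode; I_D = 8.64 mA

V_ov = V_GS − V_t = 2.89 − 1.3 = 1.59 V.
Since V_DS = 1.15 V < V_ov = 1.59 V, the device is in the triode region.
I_D = k_n [V_ov · V_DS − ½ V_DS²] = 7.4 × [1.59 × 1.15 − 0.5 × 1.15²] = 8.64 mA.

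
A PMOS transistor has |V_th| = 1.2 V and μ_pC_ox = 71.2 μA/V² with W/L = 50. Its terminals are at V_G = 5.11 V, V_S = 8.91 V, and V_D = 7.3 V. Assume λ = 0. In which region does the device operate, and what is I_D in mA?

Triode; I_D = 10.3 mA

V_SG = V_S − V_G = 8.91 − 5.11 = 3.8 V; V_SD = V_S − V_D = 8.91 − 7.3 = 1.61 V.
k_p = μ_pC_ox · (W/L) = 3.56 mA/V².
V_ov = V_SG − |V_th| = 3.8 − 1.2 = 2.6 V.
Since V_SD = 1.61 V < V_ov = 2.6 V, the device is in the triode region.
I_D = k_p [V_ov · V_SD − ½ V_SD²] = 3.56 × [2.6 × 1.61 − 0.5 × 1.61²] = 10.3 mA.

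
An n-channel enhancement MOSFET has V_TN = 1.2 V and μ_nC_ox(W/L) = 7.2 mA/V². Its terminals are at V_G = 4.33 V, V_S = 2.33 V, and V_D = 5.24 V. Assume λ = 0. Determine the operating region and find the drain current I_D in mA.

V_GS = V_G − V_S = 4.33 − 2.33 = 2 V; V_DS = V_D − V_S = 5.24 − 2.33 = 2.91 V.
V_ov = V_GS − V_TN = 2 − 1.2 = 0.8 V.
Since V_DS = 2.91 V ≥ V_ov = 0.8 V, the device is in saturation.
I_D = ½ k_n V_ov² = 0.5 × 7.2 × 0.8² = 2.3 mA.

Saturation; I_D = 2.30 mA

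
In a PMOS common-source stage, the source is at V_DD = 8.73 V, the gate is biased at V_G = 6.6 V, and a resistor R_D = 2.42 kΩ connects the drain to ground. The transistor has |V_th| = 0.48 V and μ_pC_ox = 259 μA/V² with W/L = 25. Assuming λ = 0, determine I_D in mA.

V_SG = V_DD − V_G = 8.73 − 6.6 = 2.13 V, so V_ov = 2.13 − 0.48 = 1.65 V.
k_p = μ_pC_ox · (W/L) = 6.475 mA/V².
Assume saturation: I_D = ½ k_p V_ov² = 0.5 × 6.475 × 1.65² = 8.81 mA, giving V_SD = V_DD − I_D R_D = 8.73 − 8.81 × 2.42 = -12.6 V.
But -12.6 V < V_ov = 1.65 V, so the device is actually in triode.
In triode I_D = k_p[V_ov V_SD − ½ V_SD²] and I_D = (V_DD − V_SD)/R_D. Equating: 7.83 V_SD² − 26.85 V_SD + 8.73 = 0, giving V_SD = 0.364 V (the root below V_ov).
I_D = (8.73 − 0.364) / 2.42 = 3.46 mA.

I_D = 3.46 mA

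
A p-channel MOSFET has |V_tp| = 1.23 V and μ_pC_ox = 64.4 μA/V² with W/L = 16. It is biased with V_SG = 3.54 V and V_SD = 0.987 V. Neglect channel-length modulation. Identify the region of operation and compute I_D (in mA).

k_p = μ_pC_ox · (W/L) = 1.03 mA/V².
V_ov = V_SG − |V_tp| = 3.54 − 1.23 = 2.31 V.
Since V_SD = 0.987 V < V_ov = 2.31 V, the device is in the triode region.
I_D = k_p [V_ov · V_SD − ½ V_SD²] = 1.03 × [2.31 × 0.987 − 0.5 × 0.987²] = 1.85 mA.

Triode; I_D = 1.85 mA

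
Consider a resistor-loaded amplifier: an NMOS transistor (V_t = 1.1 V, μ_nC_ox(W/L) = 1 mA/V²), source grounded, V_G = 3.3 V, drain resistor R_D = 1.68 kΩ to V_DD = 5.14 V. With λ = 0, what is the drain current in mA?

V_GS = V_G = 3.3 V, so V_ov = 3.3 − 1.1 = 2.2 V.
Assume saturation: I_D = ½ k_n V_ov² = 0.5 × 1 × 2.2² = 2.42 mA, giving V_DS = V_DD − I_D R_D = 5.14 − 2.42 × 1.68 = 1.07 V.
But 1.07 V < V_ov = 2.2 V, so the device is actually in triode.
In triode I_D = k_n[V_ov V_DS − ½ V_DS²] and I_D = (V_DD − V_DS)/R_D. Equating: 0.84 V_DS² − 4.696 V_DS + 5.14 = 0, giving V_DS = 1.49 V (the root below V_ov).
I_D = (5.14 − 1.49) / 1.68 = 2.17 mA.

I_D = 2.17 mA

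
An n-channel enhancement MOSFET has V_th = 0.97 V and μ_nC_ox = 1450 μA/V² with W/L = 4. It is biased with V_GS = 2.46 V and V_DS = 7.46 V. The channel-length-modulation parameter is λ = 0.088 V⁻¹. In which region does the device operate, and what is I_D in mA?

Saturation; I_D = 10.7 mA

k_n = μ_nC_ox · (W/L) = 5.8 mA/V².
V_ov = V_GS − V_th = 2.46 − 0.97 = 1.49 V.
Since V_DS = 7.46 V ≥ V_ov = 1.49 V, the device is in saturation.
I_D = ½ k_n V_ov² (1 + λ V_DS) = 0.5 × 5.8 × 1.49² × (1 + 0.088 × 7.46) = 10.7 mA.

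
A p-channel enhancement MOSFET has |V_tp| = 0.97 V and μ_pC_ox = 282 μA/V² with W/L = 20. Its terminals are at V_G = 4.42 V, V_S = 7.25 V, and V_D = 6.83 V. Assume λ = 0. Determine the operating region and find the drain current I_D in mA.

V_SG = V_S − V_G = 7.25 − 4.42 = 2.83 V; V_SD = V_S − V_D = 7.25 − 6.83 = 0.42 V.
k_p = μ_pC_ox · (W/L) = 5.64 mA/V².
V_ov = V_SG − |V_tp| = 2.83 − 0.97 = 1.86 V.
Since V_SD = 0.42 V < V_ov = 1.86 V, the device is in the triode region.
I_D = k_p [V_ov · V_SD − ½ V_SD²] = 5.64 × [1.86 × 0.42 − 0.5 × 0.42²] = 3.91 mA.

Triode; I_D = 3.91 mA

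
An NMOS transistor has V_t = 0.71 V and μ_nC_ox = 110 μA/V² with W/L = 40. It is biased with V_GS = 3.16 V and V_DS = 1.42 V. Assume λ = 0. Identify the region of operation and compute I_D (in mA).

Triode; I_D = 10.9 mA

k_n = μ_nC_ox · (W/L) = 4.4 mA/V².
V_ov = V_GS − V_t = 3.16 − 0.71 = 2.45 V.
Since V_DS = 1.42 V < V_ov = 2.45 V, the device is in the triode region.
I_D = k_n [V_ov · V_DS − ½ V_DS²] = 4.4 × [2.45 × 1.42 − 0.5 × 1.42²] = 10.9 mA.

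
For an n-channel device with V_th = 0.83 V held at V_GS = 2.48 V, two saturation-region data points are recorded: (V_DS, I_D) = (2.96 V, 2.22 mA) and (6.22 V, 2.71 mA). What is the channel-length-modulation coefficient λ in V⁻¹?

With V_GS fixed, I_D ∝ (1 + λ V_DS) in saturation, so I_D2/I_D1 = (1 + λ V_DS2)/(1 + λ V_DS1).
2.71/2.22 = 1.221 = (1 + 6.22 λ)/(1 + 2.96 λ).
Solving: λ (I_D1 V_DS2 − I_D2 V_DS1) = I_D2 − I_D1, so λ = (2.71 − 2.22) / (2.22 × 6.22 − 2.71 × 2.96) = 0.49 / 5.79 = 0.0847 V⁻¹.

λ = 0.0847 V⁻¹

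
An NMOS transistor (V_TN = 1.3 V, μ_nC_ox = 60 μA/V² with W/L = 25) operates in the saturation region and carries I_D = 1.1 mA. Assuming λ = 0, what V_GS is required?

k_n = μ_nC_ox · (W/L) = 1.5 mA/V².
In saturation I_D = ½ k_n (V_GS − V_TN)², so V_GS − V_TN = √(2 I_D / k_n) = √(2 × 1.1 / 1.5) = 1.21 V.
V_GS = 1.3 + 1.21 = 2.51 V.

V_GS = 2.51 V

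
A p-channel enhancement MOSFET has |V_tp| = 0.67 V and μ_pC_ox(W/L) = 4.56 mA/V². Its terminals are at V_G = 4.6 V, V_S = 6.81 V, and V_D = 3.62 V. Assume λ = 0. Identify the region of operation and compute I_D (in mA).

Saturation; I_D = 5.41 mA

V_SG = V_S − V_G = 6.81 − 4.6 = 2.21 V; V_SD = V_S − V_D = 6.81 − 3.62 = 3.19 V.
V_ov = V_SG − |V_tp| = 2.21 − 0.67 = 1.54 V.
Since V_SD = 3.19 V ≥ V_ov = 1.54 V, the device is in saturation.
I_D = ½ k_p V_ov² = 0.5 × 4.56 × 1.54² = 5.41 mA.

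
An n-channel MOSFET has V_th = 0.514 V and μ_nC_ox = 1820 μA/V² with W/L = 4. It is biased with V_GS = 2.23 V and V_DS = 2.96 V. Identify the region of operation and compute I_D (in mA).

Saturation; I_D = 10.7 mA

k_n = μ_nC_ox · (W/L) = 7.28 mA/V².
V_ov = V_GS − V_th = 2.23 − 0.514 = 1.72 V.
Since V_DS = 2.96 V ≥ V_ov = 1.72 V, the device is in saturation.
I_D = ½ k_n V_ov² = 0.5 × 7.28 × 1.72² = 10.7 mA.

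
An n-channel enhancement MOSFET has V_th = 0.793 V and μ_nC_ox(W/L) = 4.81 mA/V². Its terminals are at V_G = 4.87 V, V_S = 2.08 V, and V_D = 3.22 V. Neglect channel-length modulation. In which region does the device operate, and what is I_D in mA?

V_GS = V_G − V_S = 4.87 − 2.08 = 2.79 V; V_DS = V_D − V_S = 3.22 − 2.08 = 1.14 V.
V_ov = V_GS − V_th = 2.79 − 0.793 = 2 V.
Since V_DS = 1.14 V < V_ov = 2 V, the device is in the triode region.
I_D = k_n [V_ov · V_DS − ½ V_DS²] = 4.81 × [2 × 1.14 − 0.5 × 1.14²] = 7.82 mA.

Triode; I_D = 7.82 mA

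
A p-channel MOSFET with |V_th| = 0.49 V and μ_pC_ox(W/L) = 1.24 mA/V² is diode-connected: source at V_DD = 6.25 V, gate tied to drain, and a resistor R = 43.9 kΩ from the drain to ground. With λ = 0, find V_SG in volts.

V_SG = 0.932 V

With gate tied to drain, V_SG = V_SD ≥ V_SG − |V_th|, so the device is in saturation.
KCL at the drain: ½ k_p (V_SG − |V_th|)² = (V_DD − V_SG)/R.
Let x = V_SG − 0.49. Then 27.2 x² + x − 5.76 = 0, giving x = 0.442 V (positive root), so V_SG = 0.932 V.
I_D = (V_DD − V_SG)/R = (6.25 − 0.932) / 43.9 = 0.121 mA.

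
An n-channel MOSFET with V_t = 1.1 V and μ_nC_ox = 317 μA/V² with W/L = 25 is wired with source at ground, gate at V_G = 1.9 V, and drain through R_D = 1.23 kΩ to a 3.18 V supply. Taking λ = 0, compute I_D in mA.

I_D = 2.18 mA

V_GS = V_G = 1.9 V, so V_ov = 1.9 − 1.1 = 0.8 V.
k_n = μ_nC_ox · (W/L) = 7.925 mA/V².
Assume saturation: I_D = ½ k_n V_ov² = 0.5 × 7.925 × 0.8² = 2.54 mA, giving V_DS = V_DD − I_D R_D = 3.18 − 2.54 × 1.23 = 0.0607 V.
But 0.0607 V < V_ov = 0.8 V, so the device is actually in triode.
In triode I_D = k_n[V_ov V_DS − ½ V_DS²] and I_D = (V_DD − V_DS)/R_D. Equating: 4.87 V_DS² − 8.798 V_DS + 3.18 = 0, giving V_DS = 0.5 V (the root below V_ov).
I_D = (3.18 − 0.5) / 1.23 = 2.18 mA.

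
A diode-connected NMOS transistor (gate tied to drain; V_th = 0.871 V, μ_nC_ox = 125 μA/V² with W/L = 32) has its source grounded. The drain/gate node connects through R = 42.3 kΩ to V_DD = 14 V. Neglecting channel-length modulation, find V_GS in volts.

V_GS = 1.26 V

With gate tied to drain, V_GS = V_DS ≥ V_GS − V_th, so the device is in saturation.
k_n = μ_nC_ox · (W/L) = 4 mA/V².
KCL at the drain: ½ k_n (V_GS − V_th)² = (V_DD − V_GS)/R.
Let x = V_GS − 0.871. Then 84.6 x² + x − 13.13 = 0, giving x = 0.388 V (positive root), so V_GS = 1.26 V.
I_D = (V_DD − V_GS)/R = (14 − 1.26) / 42.3 = 0.301 mA.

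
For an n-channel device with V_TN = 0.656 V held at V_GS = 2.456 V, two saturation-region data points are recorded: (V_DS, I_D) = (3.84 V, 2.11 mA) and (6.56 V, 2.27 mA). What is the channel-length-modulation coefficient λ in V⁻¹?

λ = 0.0312 V⁻¹

With V_GS fixed, I_D ∝ (1 + λ V_DS) in saturation, so I_D2/I_D1 = (1 + λ V_DS2)/(1 + λ V_DS1).
2.27/2.11 = 1.076 = (1 + 6.56 λ)/(1 + 3.84 λ).
Solving: λ (I_D1 V_DS2 − I_D2 V_DS1) = I_D2 − I_D1, so λ = (2.27 − 2.11) / (2.11 × 6.56 − 2.27 × 3.84) = 0.16 / 5.12 = 0.0312 V⁻¹.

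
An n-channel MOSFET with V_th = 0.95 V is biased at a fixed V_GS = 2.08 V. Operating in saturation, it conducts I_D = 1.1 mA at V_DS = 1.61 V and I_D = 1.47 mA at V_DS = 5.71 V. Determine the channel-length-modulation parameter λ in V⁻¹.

With V_GS fixed, I_D ∝ (1 + λ V_DS) in saturation, so I_D2/I_D1 = (1 + λ V_DS2)/(1 + λ V_DS1).
1.47/1.1 = 1.336 = (1 + 5.71 λ)/(1 + 1.61 λ).
Solving: λ (I_D1 V_DS2 − I_D2 V_DS1) = I_D2 − I_D1, so λ = (1.47 − 1.1) / (1.1 × 5.71 − 1.47 × 1.61) = 0.37 / 3.91 = 0.0945 V⁻¹.

λ = 0.0945 V⁻¹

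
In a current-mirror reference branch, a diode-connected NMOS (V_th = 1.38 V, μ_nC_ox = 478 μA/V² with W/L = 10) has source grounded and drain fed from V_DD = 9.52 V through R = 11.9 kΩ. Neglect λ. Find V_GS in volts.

With gate tied to drain, V_GS = V_DS ≥ V_GS − V_th, so the device is in saturation.
k_n = μ_nC_ox · (W/L) = 4.78 mA/V².
KCL at the drain: ½ k_n (V_GS − V_th)² = (V_DD − V_GS)/R.
Let x = V_GS − 1.38. Then 28.4 x² + x − 8.14 = 0, giving x = 0.518 V (positive root), so V_GS = 1.9 V.
I_D = (V_DD − V_GS)/R = (9.52 − 1.9) / 11.9 = 0.641 mA.

V_GS = 1.90 V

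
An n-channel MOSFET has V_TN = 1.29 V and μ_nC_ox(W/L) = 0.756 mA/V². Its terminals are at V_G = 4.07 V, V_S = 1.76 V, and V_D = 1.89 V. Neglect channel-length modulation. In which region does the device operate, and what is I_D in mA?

Triode; I_D = 0.0939 mA

V_GS = V_G − V_S = 4.07 − 1.76 = 2.31 V; V_DS = V_D − V_S = 1.89 − 1.76 = 0.13 V.
V_ov = V_GS − V_TN = 2.31 − 1.29 = 1.02 V.
Since V_DS = 0.13 V < V_ov = 1.02 V, the device is in the triode region.
I_D = k_n [V_ov · V_DS − ½ V_DS²] = 0.756 × [1.02 × 0.13 − 0.5 × 0.13²] = 0.0939 mA.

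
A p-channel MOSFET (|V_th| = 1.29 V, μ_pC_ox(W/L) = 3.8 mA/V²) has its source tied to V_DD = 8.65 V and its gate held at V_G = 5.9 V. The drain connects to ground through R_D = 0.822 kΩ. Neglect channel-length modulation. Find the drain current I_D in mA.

I_D = 4.05 mA

V_SG = V_DD − V_G = 8.65 − 5.9 = 2.75 V, so V_ov = 2.75 − 1.29 = 1.46 V.
Assume saturation: I_D = ½ k_p V_ov² = 0.5 × 3.8 × 1.46² = 4.05 mA, giving V_SD = V_DD − I_D R_D = 8.65 − 4.05 × 0.822 = 5.32 V.
V_SD = 5.32 V ≥ V_ov = 1.46 V, confirming saturation.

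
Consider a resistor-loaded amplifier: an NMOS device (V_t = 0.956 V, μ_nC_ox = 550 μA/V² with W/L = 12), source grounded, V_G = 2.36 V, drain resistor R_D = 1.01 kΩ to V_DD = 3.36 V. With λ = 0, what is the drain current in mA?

I_D = 2.96 mA

V_GS = V_G = 2.36 V, so V_ov = 2.36 − 0.956 = 1.4 V.
k_n = μ_nC_ox · (W/L) = 6.6 mA/V².
Assume saturation: I_D = ½ k_n V_ov² = 0.5 × 6.6 × 1.4² = 6.51 mA, giving V_DS = V_DD − I_D R_D = 3.36 − 6.51 × 1.01 = -3.21 V.
But -3.21 V < V_ov = 1.4 V, so the device is actually in triode.
In triode I_D = k_n[V_ov V_DS − ½ V_DS²] and I_D = (V_DD − V_DS)/R_D. Equating: 3.33 V_DS² − 10.36 V_DS + 3.36 = 0, giving V_DS = 0.368 V (the root below V_ov).
I_D = (3.36 − 0.368) / 1.01 = 2.96 mA.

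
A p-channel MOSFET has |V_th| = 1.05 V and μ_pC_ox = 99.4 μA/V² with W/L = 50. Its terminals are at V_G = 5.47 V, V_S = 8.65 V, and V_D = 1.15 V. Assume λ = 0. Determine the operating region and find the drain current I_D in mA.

Saturation; I_D = 11.3 mA

V_SG = V_S − V_G = 8.65 − 5.47 = 3.18 V; V_SD = V_S − V_D = 8.65 − 1.15 = 7.5 V.
k_p = μ_pC_ox · (W/L) = 4.97 mA/V².
V_ov = V_SG − |V_th| = 3.18 − 1.05 = 2.13 V.
Since V_SD = 7.5 V ≥ V_ov = 2.13 V, the device is in saturation.
I_D = ½ k_p V_ov² = 0.5 × 4.97 × 2.13² = 11.3 mA.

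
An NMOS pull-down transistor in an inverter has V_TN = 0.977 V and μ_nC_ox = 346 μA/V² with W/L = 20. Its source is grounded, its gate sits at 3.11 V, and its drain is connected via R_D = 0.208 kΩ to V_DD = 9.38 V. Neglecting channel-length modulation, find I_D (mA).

V_GS = V_G = 3.11 V, so V_ov = 3.11 − 0.977 = 2.13 V.
k_n = μ_nC_ox · (W/L) = 6.92 mA/V².
Assume saturation: I_D = ½ k_n V_ov² = 0.5 × 6.92 × 2.13² = 15.7 mA, giving V_DS = V_DD − I_D R_D = 9.38 − 15.7 × 0.208 = 6.11 V.
V_DS = 6.11 V ≥ V_ov = 2.13 V, confirming saturation.

I_D = 15.7 mA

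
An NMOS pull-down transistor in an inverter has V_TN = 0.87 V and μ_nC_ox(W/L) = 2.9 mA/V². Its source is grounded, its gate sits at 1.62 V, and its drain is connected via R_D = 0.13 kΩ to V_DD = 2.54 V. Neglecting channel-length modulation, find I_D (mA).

I_D = 0.816 mA

V_GS = V_G = 1.62 V, so V_ov = 1.62 − 0.87 = 0.75 V.
Assume saturation: I_D = ½ k_n V_ov² = 0.5 × 2.9 × 0.75² = 0.816 mA, giving V_DS = V_DD − I_D R_D = 2.54 − 0.816 × 0.13 = 2.43 V.
V_DS = 2.43 V ≥ V_ov = 0.75 V, confirming saturation.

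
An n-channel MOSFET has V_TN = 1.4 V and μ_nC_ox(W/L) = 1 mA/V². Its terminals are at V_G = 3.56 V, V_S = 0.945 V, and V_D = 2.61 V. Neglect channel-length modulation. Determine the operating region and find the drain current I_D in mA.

V_GS = V_G − V_S = 3.56 − 0.945 = 2.62 V; V_DS = V_D − V_S = 2.61 − 0.945 = 1.67 V.
V_ov = V_GS − V_TN = 2.62 − 1.4 = 1.22 V.
Since V_DS = 1.67 V ≥ V_ov = 1.22 V, the device is in saturation.
I_D = ½ k_n V_ov² = 0.5 × 1 × 1.22² = 0.738 mA.

Saturation; I_D = 0.738 mA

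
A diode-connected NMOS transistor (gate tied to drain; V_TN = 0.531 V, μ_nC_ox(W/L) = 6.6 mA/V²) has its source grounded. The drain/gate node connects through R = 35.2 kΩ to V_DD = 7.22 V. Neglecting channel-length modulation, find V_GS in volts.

With gate tied to drain, V_GS = V_DS ≥ V_GS − V_TN, so the device is in saturation.
KCL at the drain: ½ k_n (V_GS − V_TN)² = (V_DD − V_GS)/R.
Let x = V_GS − 0.531. Then 116 x² + x − 6.689 = 0, giving x = 0.236 V (positive root), so V_GS = 0.767 V.
I_D = (V_DD − V_GS)/R = (7.22 − 0.767) / 35.2 = 0.183 mA.

V_GS = 0.767 V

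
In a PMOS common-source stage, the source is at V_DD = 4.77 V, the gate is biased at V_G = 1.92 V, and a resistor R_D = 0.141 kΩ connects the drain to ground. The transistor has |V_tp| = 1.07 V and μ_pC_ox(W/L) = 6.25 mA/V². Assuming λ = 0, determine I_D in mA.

V_SG = V_DD − V_G = 4.77 − 1.92 = 2.85 V, so V_ov = 2.85 − 1.07 = 1.78 V.
Assume saturation: I_D = ½ k_p V_ov² = 0.5 × 6.25 × 1.78² = 9.9 mA, giving V_SD = V_DD − I_D R_D = 4.77 − 9.9 × 0.141 = 3.37 V.
V_SD = 3.37 V ≥ V_ov = 1.78 V, confirming saturation.

I_D = 9.90 mA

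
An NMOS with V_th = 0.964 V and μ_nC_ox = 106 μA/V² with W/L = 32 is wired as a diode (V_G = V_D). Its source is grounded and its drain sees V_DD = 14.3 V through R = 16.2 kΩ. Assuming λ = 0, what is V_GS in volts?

V_GS = 1.64 V

With gate tied to drain, V_GS = V_DS ≥ V_GS − V_th, so the device is in saturation.
k_n = μ_nC_ox · (W/L) = 3.392 mA/V².
KCL at the drain: ½ k_n (V_GS − V_th)² = (V_DD − V_GS)/R.
Let x = V_GS − 0.964. Then 27.5 x² + x − 13.34 = 0, giving x = 0.679 V (positive root), so V_GS = 1.64 V.
I_D = (V_DD − V_GS)/R = (14.3 − 1.64) / 16.2 = 0.781 mA.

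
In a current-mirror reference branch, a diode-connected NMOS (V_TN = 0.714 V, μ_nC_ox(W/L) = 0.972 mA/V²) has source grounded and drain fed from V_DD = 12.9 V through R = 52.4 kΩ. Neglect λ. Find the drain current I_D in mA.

I_D = 0.220 mA

With gate tied to drain, V_GS = V_DS ≥ V_GS − V_TN, so the device is in saturation.
KCL at the drain: ½ k_n (V_GS − V_TN)² = (V_DD − V_GS)/R.
Let x = V_GS − 0.714. Then 25.5 x² + x − 12.19 = 0, giving x = 0.672 V (positive root), so V_GS = 1.39 V.
I_D = (V_DD − V_GS)/R = (12.9 − 1.39) / 52.4 = 0.22 mA.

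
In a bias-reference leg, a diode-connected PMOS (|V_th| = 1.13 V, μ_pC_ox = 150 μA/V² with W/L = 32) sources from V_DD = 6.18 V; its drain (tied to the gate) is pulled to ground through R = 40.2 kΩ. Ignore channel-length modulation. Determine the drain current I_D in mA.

I_D = 0.120 mA

With gate tied to drain, V_SG = V_SD ≥ V_SG − |V_th|, so the device is in saturation.
k_p = μ_pC_ox · (W/L) = 4.8 mA/V².
KCL at the drain: ½ k_p (V_SG − |V_th|)² = (V_DD − V_SG)/R.
Let x = V_SG − 1.13. Then 96.5 x² + x − 5.05 = 0, giving x = 0.224 V (positive root), so V_SG = 1.35 V.
I_D = (V_DD − V_SG)/R = (6.18 − 1.35) / 40.2 = 0.12 mA.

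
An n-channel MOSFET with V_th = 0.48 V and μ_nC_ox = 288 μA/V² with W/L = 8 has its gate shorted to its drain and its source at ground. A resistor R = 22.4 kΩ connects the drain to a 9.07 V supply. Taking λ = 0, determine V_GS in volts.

V_GS = 1.04 V

With gate tied to drain, V_GS = V_DS ≥ V_GS − V_th, so the device is in saturation.
k_n = μ_nC_ox · (W/L) = 2.304 mA/V².
KCL at the drain: ½ k_n (V_GS − V_th)² = (V_DD − V_GS)/R.
Let x = V_GS − 0.48. Then 25.8 x² + x − 8.59 = 0, giving x = 0.558 V (positive root), so V_GS = 1.04 V.
I_D = (V_DD − V_GS)/R = (9.07 − 1.04) / 22.4 = 0.359 mA.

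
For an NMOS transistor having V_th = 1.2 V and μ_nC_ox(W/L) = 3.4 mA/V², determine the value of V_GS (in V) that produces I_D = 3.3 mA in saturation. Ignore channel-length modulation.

In saturation I_D = ½ k_n (V_GS − V_th)², so V_GS − V_th = √(2 I_D / k_n) = √(2 × 3.3 / 3.4) = 1.39 V.
V_GS = 1.2 + 1.39 = 2.59 V.

V_GS = 2.59 V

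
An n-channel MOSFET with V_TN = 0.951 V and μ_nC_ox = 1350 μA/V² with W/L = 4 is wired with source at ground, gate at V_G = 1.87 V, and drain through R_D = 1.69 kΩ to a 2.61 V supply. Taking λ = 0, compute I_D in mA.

I_D = 1.35 mA

V_GS = V_G = 1.87 V, so V_ov = 1.87 − 0.951 = 0.919 V.
k_n = μ_nC_ox · (W/L) = 5.4 mA/V².
Assume saturation: I_D = ½ k_n V_ov² = 0.5 × 5.4 × 0.919² = 2.28 mA, giving V_DS = V_DD − I_D R_D = 2.61 − 2.28 × 1.69 = -1.24 V.
But -1.24 V < V_ov = 0.919 V, so the device is actually in triode.
In triode I_D = k_n[V_ov V_DS − ½ V_DS²] and I_D = (V_DD − V_DS)/R_D. Equating: 4.56 V_DS² − 9.387 V_DS + 2.61 = 0, giving V_DS = 0.331 V (the root below V_ov).
I_D = (2.61 − 0.331) / 1.69 = 1.35 mA.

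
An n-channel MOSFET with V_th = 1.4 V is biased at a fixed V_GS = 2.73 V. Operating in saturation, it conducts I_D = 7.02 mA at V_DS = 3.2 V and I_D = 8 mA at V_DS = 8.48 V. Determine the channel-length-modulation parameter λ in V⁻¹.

λ = 0.0289 V⁻¹

With V_GS fixed, I_D ∝ (1 + λ V_DS) in saturation, so I_D2/I_D1 = (1 + λ V_DS2)/(1 + λ V_DS1).
8/7.02 = 1.14 = (1 + 8.48 λ)/(1 + 3.2 λ).
Solving: λ (I_D1 V_DS2 − I_D2 V_DS1) = I_D2 − I_D1, so λ = (8 − 7.02) / (7.02 × 8.48 − 8 × 3.2) = 0.98 / 33.9 = 0.0289 V⁻¹.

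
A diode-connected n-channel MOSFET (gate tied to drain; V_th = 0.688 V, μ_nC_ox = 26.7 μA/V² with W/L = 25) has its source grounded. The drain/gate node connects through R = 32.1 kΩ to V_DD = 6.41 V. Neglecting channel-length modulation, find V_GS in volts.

With gate tied to drain, V_GS = V_DS ≥ V_GS − V_th, so the device is in saturation.
k_n = μ_nC_ox · (W/L) = 0.6675 mA/V².
KCL at the drain: ½ k_n (V_GS − V_th)² = (V_DD − V_GS)/R.
Let x = V_GS − 0.688. Then 10.7 x² + x − 5.722 = 0, giving x = 0.686 V (positive root), so V_GS = 1.37 V.
I_D = (V_DD − V_GS)/R = (6.41 − 1.37) / 32.1 = 0.157 mA.

V_GS = 1.37 V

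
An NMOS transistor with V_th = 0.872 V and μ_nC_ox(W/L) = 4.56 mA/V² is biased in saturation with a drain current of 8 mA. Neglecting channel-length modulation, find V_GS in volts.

In saturation I_D = ½ k_n (V_GS − V_th)², so V_GS − V_th = √(2 I_D / k_n) = √(2 × 8 / 4.56) = 1.87 V.
V_GS = 0.872 + 1.87 = 2.75 V.

V_GS = 2.75 V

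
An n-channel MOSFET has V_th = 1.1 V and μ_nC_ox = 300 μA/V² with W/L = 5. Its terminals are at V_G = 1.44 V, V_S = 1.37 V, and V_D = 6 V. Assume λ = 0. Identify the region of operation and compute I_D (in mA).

V_GS = V_G − V_S = 1.44 − 1.37 = 0.07 V; V_DS = V_D − V_S = 6 − 1.37 = 4.63 V.
V_GS = 0.07 V < V_th = 1.1 V, so the transistor is in cutoff.

Cutoff; I_D = 0 mA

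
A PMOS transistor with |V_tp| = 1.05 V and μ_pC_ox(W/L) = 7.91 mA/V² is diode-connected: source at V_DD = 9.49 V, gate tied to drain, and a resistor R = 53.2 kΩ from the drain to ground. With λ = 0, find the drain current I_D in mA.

With gate tied to drain, V_SG = V_SD ≥ V_SG − |V_tp|, so the device is in saturation.
KCL at the drain: ½ k_p (V_SG − |V_tp|)² = (V_DD − V_SG)/R.
Let x = V_SG − 1.05. Then 210 x² + x − 8.44 = 0, giving x = 0.198 V (positive root), so V_SG = 1.25 V.
I_D = (V_DD − V_SG)/R = (9.49 − 1.25) / 53.2 = 0.155 mA.

I_D = 0.155 mA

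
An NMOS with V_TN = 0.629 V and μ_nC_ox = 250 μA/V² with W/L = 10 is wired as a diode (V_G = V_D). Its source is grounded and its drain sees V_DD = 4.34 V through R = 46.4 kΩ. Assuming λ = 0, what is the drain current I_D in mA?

With gate tied to drain, V_GS = V_DS ≥ V_GS − V_TN, so the device is in saturation.
k_n = μ_nC_ox · (W/L) = 2.5 mA/V².
KCL at the drain: ½ k_n (V_GS − V_TN)² = (V_DD − V_GS)/R.
Let x = V_GS − 0.629. Then 58 x² + x − 3.711 = 0, giving x = 0.244 V (positive root), so V_GS = 0.873 V.
I_D = (V_DD − V_GS)/R = (4.34 − 0.873) / 46.4 = 0.0747 mA.

I_D = 0.0747 mA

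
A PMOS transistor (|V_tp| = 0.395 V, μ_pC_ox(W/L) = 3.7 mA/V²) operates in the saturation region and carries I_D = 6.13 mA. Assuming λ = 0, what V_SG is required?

V_SG = 2.22 V

In saturation I_D = ½ k_p (V_SG − |V_tp|)², so V_SG − |V_tp| = √(2 I_D / k_p) = √(2 × 6.13 / 3.7) = 1.82 V.
V_SG = 0.395 + 1.82 = 2.22 V.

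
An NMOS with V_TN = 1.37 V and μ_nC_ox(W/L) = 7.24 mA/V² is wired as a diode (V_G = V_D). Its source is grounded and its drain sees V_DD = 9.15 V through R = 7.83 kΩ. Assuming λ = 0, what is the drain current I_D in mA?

With gate tied to drain, V_GS = V_DS ≥ V_GS − V_TN, so the device is in saturation.
KCL at the drain: ½ k_n (V_GS − V_TN)² = (V_DD − V_GS)/R.
Let x = V_GS − 1.37. Then 28.3 x² + x − 7.78 = 0, giving x = 0.507 V (positive root), so V_GS = 1.88 V.
I_D = (V_DD − V_GS)/R = (9.15 − 1.88) / 7.83 = 0.929 mA.

I_D = 0.929 mA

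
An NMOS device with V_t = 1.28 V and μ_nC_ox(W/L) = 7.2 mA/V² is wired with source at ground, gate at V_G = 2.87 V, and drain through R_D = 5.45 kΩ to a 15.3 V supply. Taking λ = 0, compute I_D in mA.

V_GS = V_G = 2.87 V, so V_ov = 2.87 − 1.28 = 1.59 V.
Assume saturation: I_D = ½ k_n V_ov² = 0.5 × 7.2 × 1.59² = 9.1 mA, giving V_DS = V_DD − I_D R_D = 15.3 − 9.1 × 5.45 = -34.3 V.
But -34.3 V < V_ov = 1.59 V, so the device is actually in triode.
In triode I_D = k_n[V_ov V_DS − ½ V_DS²] and I_D = (V_DD − V_DS)/R_D. Equating: 19.6 V_DS² − 63.39 V_DS + 15.3 = 0, giving V_DS = 0.263 V (the root below V_ov).
I_D = (15.3 − 0.263) / 5.45 = 2.76 mA.

I_D = 2.76 mA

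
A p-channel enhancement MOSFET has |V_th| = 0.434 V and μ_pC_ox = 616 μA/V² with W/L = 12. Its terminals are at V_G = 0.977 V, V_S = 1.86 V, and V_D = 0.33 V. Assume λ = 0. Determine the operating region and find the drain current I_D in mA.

V_SG = V_S − V_G = 1.86 − 0.977 = 0.883 V; V_SD = V_S − V_D = 1.86 − 0.33 = 1.53 V.
k_p = μ_pC_ox · (W/L) = 7.392 mA/V².
V_ov = V_SG − |V_th| = 0.883 − 0.434 = 0.449 V.
Since V_SD = 1.53 V ≥ V_ov = 0.449 V, the device is in saturation.
I_D = ½ k_p V_ov² = 0.5 × 7.392 × 0.449² = 0.745 mA.

Saturation; I_D = 0.745 mA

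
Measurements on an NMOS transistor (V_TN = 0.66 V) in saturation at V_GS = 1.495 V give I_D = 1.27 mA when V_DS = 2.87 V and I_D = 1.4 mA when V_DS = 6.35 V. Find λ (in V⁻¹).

λ = 0.0321 V⁻¹

With V_GS fixed, I_D ∝ (1 + λ V_DS) in saturation, so I_D2/I_D1 = (1 + λ V_DS2)/(1 + λ V_DS1).
1.4/1.27 = 1.102 = (1 + 6.35 λ)/(1 + 2.87 λ).
Solving: λ (I_D1 V_DS2 − I_D2 V_DS1) = I_D2 − I_D1, so λ = (1.4 − 1.27) / (1.27 × 6.35 − 1.4 × 2.87) = 0.13 / 4.05 = 0.0321 V⁻¹.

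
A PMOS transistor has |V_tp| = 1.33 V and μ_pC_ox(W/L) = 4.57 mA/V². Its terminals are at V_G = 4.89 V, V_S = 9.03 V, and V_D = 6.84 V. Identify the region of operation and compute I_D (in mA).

Triode; I_D = 17.2 mA

V_SG = V_S − V_G = 9.03 − 4.89 = 4.14 V; V_SD = V_S − V_D = 9.03 − 6.84 = 2.19 V.
V_ov = V_SG − |V_tp| = 4.14 − 1.33 = 2.81 V.
Since V_SD = 2.19 V < V_ov = 2.81 V, the device is in the triode region.
I_D = k_p [V_ov · V_SD − ½ V_SD²] = 4.57 × [2.81 × 2.19 − 0.5 × 2.19²] = 17.2 mA.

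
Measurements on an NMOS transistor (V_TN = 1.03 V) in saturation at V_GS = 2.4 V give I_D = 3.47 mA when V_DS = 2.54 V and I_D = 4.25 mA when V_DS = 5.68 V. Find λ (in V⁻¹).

With V_GS fixed, I_D ∝ (1 + λ V_DS) in saturation, so I_D2/I_D1 = (1 + λ V_DS2)/(1 + λ V_DS1).
4.25/3.47 = 1.225 = (1 + 5.68 λ)/(1 + 2.54 λ).
Solving: λ (I_D1 V_DS2 − I_D2 V_DS1) = I_D2 − I_D1, so λ = (4.25 − 3.47) / (3.47 × 5.68 − 4.25 × 2.54) = 0.78 / 8.91 = 0.0875 V⁻¹.

λ = 0.0875 V⁻¹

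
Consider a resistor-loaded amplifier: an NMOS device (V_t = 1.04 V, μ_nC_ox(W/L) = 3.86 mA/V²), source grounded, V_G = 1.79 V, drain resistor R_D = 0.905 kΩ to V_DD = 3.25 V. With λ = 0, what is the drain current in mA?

V_GS = V_G = 1.79 V, so V_ov = 1.79 − 1.04 = 0.75 V.
Assume saturation: I_D = ½ k_n V_ov² = 0.5 × 3.86 × 0.75² = 1.09 mA, giving V_DS = V_DD − I_D R_D = 3.25 − 1.09 × 0.905 = 2.27 V.
V_DS = 2.27 V ≥ V_ov = 0.75 V, confirming saturation.

I_D = 1.09 mA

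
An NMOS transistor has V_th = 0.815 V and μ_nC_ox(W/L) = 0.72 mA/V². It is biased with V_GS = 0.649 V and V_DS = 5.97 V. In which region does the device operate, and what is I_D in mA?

V_GS = 0.649 V < V_th = 0.815 V, so the transistor is in cutoff.

Cutoff; I_D = 0 mA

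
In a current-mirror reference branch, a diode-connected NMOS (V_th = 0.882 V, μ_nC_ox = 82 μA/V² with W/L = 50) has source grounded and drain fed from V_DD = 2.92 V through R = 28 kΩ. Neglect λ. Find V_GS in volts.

With gate tied to drain, V_GS = V_DS ≥ V_GS − V_th, so the device is in saturation.
k_n = μ_nC_ox · (W/L) = 4.1 mA/V².
KCL at the drain: ½ k_n (V_GS − V_th)² = (V_DD − V_GS)/R.
Let x = V_GS − 0.882. Then 57.4 x² + x − 2.038 = 0, giving x = 0.18 V (positive root), so V_GS = 1.06 V.
I_D = (V_DD − V_GS)/R = (2.92 − 1.06) / 28 = 0.0664 mA.

V_GS = 1.06 V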